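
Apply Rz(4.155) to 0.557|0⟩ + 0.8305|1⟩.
(-0.2703 - 0.487i)|0⟩ + (-0.403 + 0.7261i)|1⟩

Rz(4.155) = [[e^(−iθ/2), 0], [0, e^(iθ/2)]] with e^(±iθ/2) = cos(θ/2) ± i·sin(θ/2); θ = 4.155, cos(θ/2) ≈ -0.485298, sin(θ/2) ≈ 0.874349.
With a = amp(|0⟩) = 0.557 and b = amp(|1⟩) = 0.8305:
new amp(|0⟩) = (-0.485298 - 0.874349i)·a = (-0.2703 - 0.487i)
new amp(|1⟩) = (-0.485298 + 0.874349i)·b = (-0.403 + 0.7261i)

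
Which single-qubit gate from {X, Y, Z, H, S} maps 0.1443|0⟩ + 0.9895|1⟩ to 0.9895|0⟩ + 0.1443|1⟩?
X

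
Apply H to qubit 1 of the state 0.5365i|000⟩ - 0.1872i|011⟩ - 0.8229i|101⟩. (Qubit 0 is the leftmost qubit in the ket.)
0.3794i|000⟩ - 0.1324i|001⟩ + 0.3794i|010⟩ + 0.1324i|011⟩ - 0.5819i|101⟩ - 0.5819i|111⟩

H on qubit 1 mixes each pair of kets that differ only in qubit 1: amplitudes (a, b) of (|…0…⟩, |…1…⟩) become ((a + b)/√2, (a − b)/√2). Kets absent from the input have amplitude 0.
(|000⟩, |010⟩): (a, b) = (0.5365i, 0) → (0.3794i, 0.3794i)
(|001⟩, |011⟩): (a, b) = (0, -0.1872i) → (-0.1324i, 0.1324i)
(|101⟩, |111⟩): (a, b) = (-0.8229i, 0) → (-0.5819i, -0.5819i)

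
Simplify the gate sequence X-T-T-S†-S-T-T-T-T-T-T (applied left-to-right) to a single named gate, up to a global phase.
X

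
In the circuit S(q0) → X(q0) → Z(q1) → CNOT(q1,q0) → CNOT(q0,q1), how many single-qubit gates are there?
3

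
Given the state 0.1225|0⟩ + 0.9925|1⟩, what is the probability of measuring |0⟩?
0.01501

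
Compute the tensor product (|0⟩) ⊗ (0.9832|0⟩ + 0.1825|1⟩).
0.9832|00⟩ + 0.1825|01⟩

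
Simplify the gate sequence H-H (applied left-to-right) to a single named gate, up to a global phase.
I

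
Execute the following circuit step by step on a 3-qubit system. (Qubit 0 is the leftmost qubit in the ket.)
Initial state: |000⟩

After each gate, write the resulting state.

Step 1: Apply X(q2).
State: |001⟩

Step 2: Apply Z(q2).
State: -|001⟩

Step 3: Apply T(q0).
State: -|001⟩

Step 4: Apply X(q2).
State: -|000⟩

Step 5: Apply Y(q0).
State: -i|100⟩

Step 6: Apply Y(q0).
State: -|000⟩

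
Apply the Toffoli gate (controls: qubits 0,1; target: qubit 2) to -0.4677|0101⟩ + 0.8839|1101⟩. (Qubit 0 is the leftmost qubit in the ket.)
-0.4677|0101⟩ + 0.8839|1111⟩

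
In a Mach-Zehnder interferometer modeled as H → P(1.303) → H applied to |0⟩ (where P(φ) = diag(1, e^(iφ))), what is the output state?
(0.6323 + 0.4822i)|0⟩ + (0.3677 - 0.4822i)|1⟩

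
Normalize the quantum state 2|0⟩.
|0⟩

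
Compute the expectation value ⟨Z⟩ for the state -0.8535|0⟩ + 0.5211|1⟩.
0.4569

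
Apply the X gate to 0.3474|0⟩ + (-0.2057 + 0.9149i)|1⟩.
(-0.2057 + 0.9149i)|0⟩ + 0.3474|1⟩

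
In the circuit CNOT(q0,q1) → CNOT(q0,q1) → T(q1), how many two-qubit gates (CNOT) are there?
2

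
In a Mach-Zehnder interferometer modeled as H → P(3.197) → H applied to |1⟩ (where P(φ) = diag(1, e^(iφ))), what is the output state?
(0.9992 + 0.02769i)|0⟩ + (0.0007673 - 0.02769i)|1⟩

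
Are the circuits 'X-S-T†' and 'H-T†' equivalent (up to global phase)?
No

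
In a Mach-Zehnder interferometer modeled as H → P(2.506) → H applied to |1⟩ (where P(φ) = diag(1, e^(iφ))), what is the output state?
(0.9024 - 0.2968i)|0⟩ + (0.09764 + 0.2968i)|1⟩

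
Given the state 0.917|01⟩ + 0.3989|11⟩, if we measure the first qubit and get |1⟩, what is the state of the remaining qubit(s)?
|1⟩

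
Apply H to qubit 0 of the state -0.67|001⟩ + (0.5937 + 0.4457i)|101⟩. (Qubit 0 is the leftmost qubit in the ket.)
(-0.05395 + 0.3152i)|001⟩ + (-0.8936 - 0.3152i)|101⟩

H on qubit 0 mixes each pair of kets that differ only in qubit 0: amplitudes (a, b) of (|…0…⟩, |…1…⟩) become ((a + b)/√2, (a − b)/√2). Kets absent from the input have amplitude 0.
(|001⟩, |101⟩): (a, b) = (-0.67, (0.5937 + 0.4457i)) → ((-0.05395 + 0.3152i), (-0.8936 - 0.3152i))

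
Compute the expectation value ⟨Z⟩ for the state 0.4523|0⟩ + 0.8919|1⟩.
-0.5909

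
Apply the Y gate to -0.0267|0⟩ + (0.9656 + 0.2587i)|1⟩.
(0.2587 - 0.9656i)|0⟩ - 0.0267i|1⟩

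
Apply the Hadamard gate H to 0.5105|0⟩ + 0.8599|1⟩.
0.969|0⟩ - 0.2471|1⟩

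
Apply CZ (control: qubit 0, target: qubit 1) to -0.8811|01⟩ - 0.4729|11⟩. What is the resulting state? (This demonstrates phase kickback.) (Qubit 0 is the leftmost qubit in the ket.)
-0.8811|01⟩ + 0.4729|11⟩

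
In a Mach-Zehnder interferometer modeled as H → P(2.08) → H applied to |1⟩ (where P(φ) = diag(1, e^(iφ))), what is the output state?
(0.7437 - 0.4366i)|0⟩ + (0.2563 + 0.4366i)|1⟩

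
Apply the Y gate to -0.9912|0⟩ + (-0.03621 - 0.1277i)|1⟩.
(-0.1277 + 0.03621i)|0⟩ - 0.9912i|1⟩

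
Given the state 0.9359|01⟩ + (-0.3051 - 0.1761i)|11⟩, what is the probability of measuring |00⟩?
0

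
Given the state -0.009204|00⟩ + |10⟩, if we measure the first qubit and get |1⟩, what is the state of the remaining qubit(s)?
|0⟩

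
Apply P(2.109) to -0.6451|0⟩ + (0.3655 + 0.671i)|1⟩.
-0.6451|0⟩ + (-0.7635 - 0.03012i)|1⟩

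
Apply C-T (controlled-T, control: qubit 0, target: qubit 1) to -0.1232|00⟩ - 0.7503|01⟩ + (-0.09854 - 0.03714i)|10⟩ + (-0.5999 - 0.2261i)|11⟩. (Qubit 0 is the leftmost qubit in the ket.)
-0.1232|00⟩ - 0.7503|01⟩ + (-0.09854 - 0.03714i)|10⟩ + (-0.2643 - 0.5841i)|11⟩

C-T leaves the control-|0⟩ kets |00⟩, |01⟩ unchanged and applies T to qubit 1 on the control-|1⟩ pair (|10⟩, |11⟩).
T = [[1, 0], [0, (1/√2 + (1/√2)i)]].
With a = amp(|10⟩) = (-0.09854 - 0.03714i) and b = amp(|11⟩) = (-0.5999 - 0.2261i):
new amp(|10⟩) = (1)·a = (-0.09854 - 0.03714i)
new amp(|11⟩) = (1/√2 + (1/√2)i)·b = (-0.2643 - 0.5841i)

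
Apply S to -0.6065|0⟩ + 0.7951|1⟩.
-0.6065|0⟩ + 0.7951i|1⟩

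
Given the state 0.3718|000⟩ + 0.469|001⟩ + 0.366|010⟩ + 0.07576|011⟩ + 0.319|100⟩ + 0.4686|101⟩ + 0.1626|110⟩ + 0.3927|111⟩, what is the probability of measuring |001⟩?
0.22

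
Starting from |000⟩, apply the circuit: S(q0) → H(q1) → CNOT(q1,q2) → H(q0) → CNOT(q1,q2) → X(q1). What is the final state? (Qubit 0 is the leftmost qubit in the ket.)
1/2|000⟩ + 1/2|010⟩ + 1/2|100⟩ + 1/2|110⟩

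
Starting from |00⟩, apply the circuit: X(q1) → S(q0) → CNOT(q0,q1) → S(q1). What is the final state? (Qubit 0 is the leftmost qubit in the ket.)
i|01⟩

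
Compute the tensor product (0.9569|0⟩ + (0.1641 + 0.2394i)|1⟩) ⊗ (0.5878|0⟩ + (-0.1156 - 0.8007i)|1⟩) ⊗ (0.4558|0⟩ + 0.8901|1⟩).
0.2564|000⟩ + 0.5007|001⟩ + (-0.05042 - 0.3492i)|010⟩ + (-0.09846 - 0.682i)|011⟩ + (0.04397 + 0.06414i)|100⟩ + (0.08586 + 0.1253i)|101⟩ + (0.07872 - 0.0725i)|110⟩ + (0.1537 - 0.1416i)|111⟩

amp(|b₁b₂…⟩) = product of the factor amplitudes for bits b₁, b₂, …; only kets whose every factor amplitude is nonzero survive.
|000⟩: (0.9569)(0.5878)(0.4558) = 0.2564
|001⟩: (0.9569)(0.5878)(0.8901) = 0.5007
|010⟩: (0.9569)(-0.1156 - 0.8007i)(0.4558) = (-0.05042 - 0.3492i)
|011⟩: (0.9569)(-0.1156 - 0.8007i)(0.8901) = (-0.09846 - 0.682i)
|100⟩: (0.1641 + 0.2394i)(0.5878)(0.4558) = (0.04397 + 0.06414i)
|101⟩: (0.1641 + 0.2394i)(0.5878)(0.8901) = (0.08586 + 0.1253i)
|110⟩: (0.1641 + 0.2394i)(-0.1156 - 0.8007i)(0.4558) = (0.07872 - 0.0725i)
|111⟩: (0.1641 + 0.2394i)(-0.1156 - 0.8007i)(0.8901) = (0.1537 - 0.1416i)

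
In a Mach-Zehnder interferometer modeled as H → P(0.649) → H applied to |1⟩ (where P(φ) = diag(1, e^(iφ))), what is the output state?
(0.1017 - 0.3022i)|0⟩ + (0.8983 + 0.3022i)|1⟩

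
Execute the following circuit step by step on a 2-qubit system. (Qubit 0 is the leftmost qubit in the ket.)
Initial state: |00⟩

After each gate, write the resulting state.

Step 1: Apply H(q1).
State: 1/√2|00⟩ + 1/√2|01⟩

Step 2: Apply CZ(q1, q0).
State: 1/√2|00⟩ + 1/√2|01⟩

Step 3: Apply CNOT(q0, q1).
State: 1/√2|00⟩ + 1/√2|01⟩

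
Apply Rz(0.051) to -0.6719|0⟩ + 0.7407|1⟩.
(-0.6717 + 0.01713i)|0⟩ + (0.7405 + 0.01889i)|1⟩

Rz(0.051) = [[e^(−iθ/2), 0], [0, e^(iθ/2)]] with e^(±iθ/2) = cos(θ/2) ± i·sin(θ/2); θ = 0.051, cos(θ/2) ≈ 0.999675, sin(θ/2) ≈ 0.0254972.
With a = amp(|0⟩) = -0.6719 and b = amp(|1⟩) = 0.7407:
new amp(|0⟩) = (0.999675 - 0.0254972i)·a = (-0.6717 + 0.01713i)
new amp(|1⟩) = (0.999675 + 0.0254972i)·b = (0.7405 + 0.01889i)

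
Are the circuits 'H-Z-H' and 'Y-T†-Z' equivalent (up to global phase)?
No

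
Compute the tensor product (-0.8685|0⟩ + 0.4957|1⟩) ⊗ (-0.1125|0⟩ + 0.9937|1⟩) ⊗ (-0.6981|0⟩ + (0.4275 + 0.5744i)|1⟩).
-0.06821|000⟩ + (0.04177 + 0.05612i)|001⟩ + 0.6025|010⟩ + (-0.3689 - 0.4957i)|011⟩ + 0.03893|100⟩ + (-0.02384 - 0.03203i)|101⟩ - 0.3439|110⟩ + (0.2106 + 0.2829i)|111⟩

amp(|b₁b₂…⟩) = product of the factor amplitudes for bits b₁, b₂, …; only kets whose every factor amplitude is nonzero survive.
|000⟩: (-0.8685)(-0.1125)(-0.6981) = -0.06821
|001⟩: (-0.8685)(-0.1125)(0.4275 + 0.5744i) = (0.04177 + 0.05612i)
|010⟩: (-0.8685)(0.9937)(-0.6981) = 0.6025
|011⟩: (-0.8685)(0.9937)(0.4275 + 0.5744i) = (-0.3689 - 0.4957i)
|100⟩: (0.4957)(-0.1125)(-0.6981) = 0.03893
|101⟩: (0.4957)(-0.1125)(0.4275 + 0.5744i) = (-0.02384 - 0.03203i)
|110⟩: (0.4957)(0.9937)(-0.6981) = -0.3439
|111⟩: (0.4957)(0.9937)(0.4275 + 0.5744i) = (0.2106 + 0.2829i)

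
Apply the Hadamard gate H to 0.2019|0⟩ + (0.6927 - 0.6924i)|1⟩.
(0.6326 - 0.4896i)|0⟩ + (-0.347 + 0.4896i)|1⟩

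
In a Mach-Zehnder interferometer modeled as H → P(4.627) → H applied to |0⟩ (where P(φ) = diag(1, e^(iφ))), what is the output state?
(0.4574 - 0.4982i)|0⟩ + (0.5426 + 0.4982i)|1⟩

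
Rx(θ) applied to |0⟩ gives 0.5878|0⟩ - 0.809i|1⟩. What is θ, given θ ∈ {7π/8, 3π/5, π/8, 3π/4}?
3π/5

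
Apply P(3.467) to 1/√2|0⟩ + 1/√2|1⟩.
1/√2|0⟩ + (-0.67 - 0.2261i)|1⟩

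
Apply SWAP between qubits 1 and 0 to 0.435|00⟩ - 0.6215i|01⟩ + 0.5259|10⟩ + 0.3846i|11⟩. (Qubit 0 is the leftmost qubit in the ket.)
0.435|00⟩ + 0.5259|01⟩ - 0.6215i|10⟩ + 0.3846i|11⟩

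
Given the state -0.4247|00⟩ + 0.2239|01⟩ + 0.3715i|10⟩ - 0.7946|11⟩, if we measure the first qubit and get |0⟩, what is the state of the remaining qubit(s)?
-0.8846|0⟩ + 0.4664|1⟩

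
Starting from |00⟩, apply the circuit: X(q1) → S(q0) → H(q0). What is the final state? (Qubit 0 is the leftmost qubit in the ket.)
1/√2|01⟩ + 1/√2|11⟩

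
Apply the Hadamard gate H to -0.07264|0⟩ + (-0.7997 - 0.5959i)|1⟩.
(-0.6168 - 0.4214i)|0⟩ + (0.5141 + 0.4214i)|1⟩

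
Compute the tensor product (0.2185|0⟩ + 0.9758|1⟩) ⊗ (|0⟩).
0.2185|00⟩ + 0.9758|10⟩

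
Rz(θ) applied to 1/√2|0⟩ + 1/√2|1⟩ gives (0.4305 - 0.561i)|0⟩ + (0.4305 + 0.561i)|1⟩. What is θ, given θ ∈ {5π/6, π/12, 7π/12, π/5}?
7π/12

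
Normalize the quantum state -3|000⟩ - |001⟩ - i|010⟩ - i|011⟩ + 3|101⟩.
-0.6547|000⟩ - 0.2182|001⟩ - 0.2182i|010⟩ - 0.2182i|011⟩ + 0.6547|101⟩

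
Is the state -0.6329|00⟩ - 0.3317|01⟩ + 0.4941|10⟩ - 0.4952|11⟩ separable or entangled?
Entangled

Writing the state as a|00⟩ + b|01⟩ + c|10⟩ + d|11⟩, it is a product state iff ad − bc = 0.
Here (a, b, c, d) = (-0.6329, -0.3317, 0.4941, -0.4952): ad − bc = (-0.6329)(-0.4952) − (-0.3317)(0.4941) = 0.4773 ≠ 0, so the state is entangled.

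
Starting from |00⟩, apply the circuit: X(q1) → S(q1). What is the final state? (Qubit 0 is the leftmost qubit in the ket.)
i|01⟩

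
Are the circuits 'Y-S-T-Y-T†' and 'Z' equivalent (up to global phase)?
Yes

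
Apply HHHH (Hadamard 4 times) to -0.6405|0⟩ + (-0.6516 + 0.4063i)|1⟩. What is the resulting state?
-0.6405|0⟩ + (-0.6516 + 0.4063i)|1⟩

H² = I, so an even number of Hadamards cancels: H^4 = I and the state is unchanged.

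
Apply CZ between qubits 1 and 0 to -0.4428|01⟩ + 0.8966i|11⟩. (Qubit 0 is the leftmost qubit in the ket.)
-0.4428|01⟩ - 0.8966i|11⟩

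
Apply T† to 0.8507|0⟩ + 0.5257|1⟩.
0.8507|0⟩ + (0.3717 - 0.3717i)|1⟩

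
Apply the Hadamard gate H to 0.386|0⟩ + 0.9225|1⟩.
0.9252|0⟩ - 0.3794|1⟩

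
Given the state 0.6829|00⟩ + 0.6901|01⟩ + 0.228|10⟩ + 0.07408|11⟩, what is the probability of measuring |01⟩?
0.4762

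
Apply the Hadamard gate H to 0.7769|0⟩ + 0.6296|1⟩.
0.9945|0⟩ + 0.1042|1⟩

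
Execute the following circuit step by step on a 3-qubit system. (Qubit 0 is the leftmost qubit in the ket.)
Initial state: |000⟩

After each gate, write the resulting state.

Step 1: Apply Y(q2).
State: i|001⟩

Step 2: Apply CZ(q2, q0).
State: i|001⟩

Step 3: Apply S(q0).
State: i|001⟩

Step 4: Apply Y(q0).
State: -|101⟩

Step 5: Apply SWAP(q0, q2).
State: -|101⟩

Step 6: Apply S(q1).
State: -|101⟩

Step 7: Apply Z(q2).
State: |101⟩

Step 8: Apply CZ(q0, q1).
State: |101⟩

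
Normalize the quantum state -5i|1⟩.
-i|1⟩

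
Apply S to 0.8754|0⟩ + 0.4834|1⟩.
0.8754|0⟩ + 0.4834i|1⟩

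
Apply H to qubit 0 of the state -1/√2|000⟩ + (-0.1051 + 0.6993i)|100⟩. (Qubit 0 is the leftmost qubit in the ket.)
(-0.5743 + 0.4945i)|000⟩ + (-0.4257 - 0.4945i)|100⟩

H on qubit 0 mixes each pair of kets that differ only in qubit 0: amplitudes (a, b) of (|…0…⟩, |…1…⟩) become ((a + b)/√2, (a − b)/√2). Kets absent from the input have amplitude 0.
(|000⟩, |100⟩): (a, b) = (-1/√2, (-0.1051 + 0.6993i)) → ((-0.5743 + 0.4945i), (-0.4257 - 0.4945i))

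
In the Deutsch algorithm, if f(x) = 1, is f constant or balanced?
Constant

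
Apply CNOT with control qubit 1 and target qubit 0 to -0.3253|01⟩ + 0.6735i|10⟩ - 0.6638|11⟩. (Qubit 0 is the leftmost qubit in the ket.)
-0.6638|01⟩ + 0.6735i|10⟩ - 0.3253|11⟩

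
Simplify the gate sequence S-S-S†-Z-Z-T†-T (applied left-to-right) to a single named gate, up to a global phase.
S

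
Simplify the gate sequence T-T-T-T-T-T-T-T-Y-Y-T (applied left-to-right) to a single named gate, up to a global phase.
T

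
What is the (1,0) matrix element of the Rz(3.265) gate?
0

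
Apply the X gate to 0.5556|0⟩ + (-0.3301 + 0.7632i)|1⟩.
(-0.3301 + 0.7632i)|0⟩ + 0.5556|1⟩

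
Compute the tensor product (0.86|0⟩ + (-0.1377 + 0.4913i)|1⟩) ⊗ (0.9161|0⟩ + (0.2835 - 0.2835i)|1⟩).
0.7878|00⟩ + (0.2438 - 0.2438i)|01⟩ + (-0.1261 + 0.4501i)|10⟩ + (0.1002 + 0.1783i)|11⟩

amp(|b₁b₂…⟩) = product of the factor amplitudes for bits b₁, b₂, …; only kets whose every factor amplitude is nonzero survive.
|00⟩: (0.86)(0.9161) = 0.7878
|01⟩: (0.86)(0.2835 - 0.2835i) = (0.2438 - 0.2438i)
|10⟩: (-0.1377 + 0.4913i)(0.9161) = (-0.1261 + 0.4501i)
|11⟩: (-0.1377 + 0.4913i)(0.2835 - 0.2835i) = (0.1002 + 0.1783i)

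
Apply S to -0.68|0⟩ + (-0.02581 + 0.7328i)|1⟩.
-0.68|0⟩ + (-0.7328 - 0.02581i)|1⟩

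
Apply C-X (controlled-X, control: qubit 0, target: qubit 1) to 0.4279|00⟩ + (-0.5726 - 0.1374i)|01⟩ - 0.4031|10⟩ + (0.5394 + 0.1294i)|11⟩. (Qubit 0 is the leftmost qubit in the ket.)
0.4279|00⟩ + (-0.5726 - 0.1374i)|01⟩ + (0.5394 + 0.1294i)|10⟩ - 0.4031|11⟩

C-X leaves the control-|0⟩ kets |00⟩, |01⟩ unchanged and applies X to qubit 1 on the control-|1⟩ pair (|10⟩, |11⟩).
X = [[0, 1], [1, 0]].
With a = amp(|10⟩) = -0.4031 and b = amp(|11⟩) = (0.5394 + 0.1294i):
new amp(|10⟩) = (1)·b = (0.5394 + 0.1294i)
new amp(|11⟩) = (1)·a = -0.4031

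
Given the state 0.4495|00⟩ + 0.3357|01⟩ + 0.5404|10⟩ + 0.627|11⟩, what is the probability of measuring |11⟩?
0.3931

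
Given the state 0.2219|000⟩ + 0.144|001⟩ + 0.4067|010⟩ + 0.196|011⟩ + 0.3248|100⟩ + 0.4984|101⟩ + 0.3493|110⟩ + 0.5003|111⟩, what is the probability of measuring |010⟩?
0.1654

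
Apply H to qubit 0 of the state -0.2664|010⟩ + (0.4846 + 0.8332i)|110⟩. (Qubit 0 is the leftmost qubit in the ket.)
(0.1543 + 0.5892i)|010⟩ + (-0.531 - 0.5892i)|110⟩

H on qubit 0 mixes each pair of kets that differ only in qubit 0: amplitudes (a, b) of (|…0…⟩, |…1…⟩) become ((a + b)/√2, (a − b)/√2). Kets absent from the input have amplitude 0.
(|010⟩, |110⟩): (a, b) = (-0.2664, (0.4846 + 0.8332i)) → ((0.1543 + 0.5892i), (-0.531 - 0.5892i))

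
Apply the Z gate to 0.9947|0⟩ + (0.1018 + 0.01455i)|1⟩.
0.9947|0⟩ + (-0.1018 - 0.01455i)|1⟩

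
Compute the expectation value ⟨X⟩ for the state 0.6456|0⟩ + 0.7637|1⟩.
0.9861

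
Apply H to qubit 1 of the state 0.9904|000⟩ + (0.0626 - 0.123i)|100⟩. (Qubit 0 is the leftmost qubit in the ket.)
0.7003|000⟩ + 0.7003|010⟩ + (0.04426 - 0.08697i)|100⟩ + (0.04426 - 0.08697i)|110⟩

H on qubit 1 mixes each pair of kets that differ only in qubit 1: amplitudes (a, b) of (|…0…⟩, |…1…⟩) become ((a + b)/√2, (a − b)/√2). Kets absent from the input have amplitude 0.
(|000⟩, |010⟩): (a, b) = (0.9904, 0) → (0.7003, 0.7003)
(|100⟩, |110⟩): (a, b) = ((0.0626 - 0.123i), 0) → ((0.04426 - 0.08697i), (0.04426 - 0.08697i))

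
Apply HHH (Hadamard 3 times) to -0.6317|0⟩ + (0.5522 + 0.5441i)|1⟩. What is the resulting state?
(-0.05621 + 0.3847i)|0⟩ + (-0.8371 - 0.3847i)|1⟩

H² = I, so H^3 = H: a single Hadamard. With (a, b) = (-0.6317, (0.5522 + 0.5441i)), H gives ((a + b)/√2, (a − b)/√2) = ((-0.05621 + 0.3847i), (-0.8371 - 0.3847i)).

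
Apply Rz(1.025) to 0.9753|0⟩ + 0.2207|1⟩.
(0.85 - 0.4782i)|0⟩ + (0.1923 + 0.1082i)|1⟩

Rz(1.025) = [[e^(−iθ/2), 0], [0, e^(iθ/2)]] with e^(±iθ/2) = cos(θ/2) ± i·sin(θ/2); θ = 1.025, cos(θ/2) ≈ 0.871521, sin(θ/2) ≈ 0.490358.
With a = amp(|0⟩) = 0.9753 and b = amp(|1⟩) = 0.2207:
new amp(|0⟩) = (0.871521 - 0.490358i)·a = (0.85 - 0.4782i)
new amp(|1⟩) = (0.871521 + 0.490358i)·b = (0.1923 + 0.1082i)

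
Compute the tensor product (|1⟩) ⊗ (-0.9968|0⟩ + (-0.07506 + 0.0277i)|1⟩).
-0.9968|10⟩ + (-0.07506 + 0.0277i)|11⟩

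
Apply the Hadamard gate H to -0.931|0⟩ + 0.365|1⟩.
-0.4002|0⟩ - 0.9164|1⟩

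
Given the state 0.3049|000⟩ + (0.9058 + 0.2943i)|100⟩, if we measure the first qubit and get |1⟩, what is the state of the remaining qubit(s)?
(0.9511 + 0.309i)|00⟩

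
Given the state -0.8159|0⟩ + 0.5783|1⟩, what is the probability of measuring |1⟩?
0.3344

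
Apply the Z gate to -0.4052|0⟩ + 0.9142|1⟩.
-0.4052|0⟩ - 0.9142|1⟩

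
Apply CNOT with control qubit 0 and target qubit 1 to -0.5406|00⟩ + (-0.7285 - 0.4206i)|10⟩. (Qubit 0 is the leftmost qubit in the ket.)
-0.5406|00⟩ + (-0.7285 - 0.4206i)|11⟩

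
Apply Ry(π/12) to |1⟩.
-0.1305|0⟩ + 0.9914|1⟩

Ry(π/12) = [[cos(θ/2), −sin(θ/2)], [sin(θ/2), cos(θ/2)]]; θ = π/12, cos(θ/2) ≈ 0.991445, sin(θ/2) ≈ 0.130526.
With a = amp(|0⟩) = 0 and b = amp(|1⟩) = 1:
new amp(|0⟩) = (0.991445)·a + (-0.130526)·b = -0.1305
new amp(|1⟩) = (0.130526)·a + (0.991445)·b = 0.9914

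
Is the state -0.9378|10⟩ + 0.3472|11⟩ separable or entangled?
Separable

Writing the state as a|00⟩ + b|01⟩ + c|10⟩ + d|11⟩, it is a product state iff ad − bc = 0.
Here (a, b, c, d) = (0, 0, -0.9378, 0.3472): ad − bc = (0)(0.3472) − (0)(-0.9378) = 0, so the state is separable.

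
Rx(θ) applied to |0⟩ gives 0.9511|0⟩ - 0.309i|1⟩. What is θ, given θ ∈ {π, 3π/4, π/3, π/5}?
π/5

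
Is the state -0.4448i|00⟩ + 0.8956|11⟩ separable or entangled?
Entangled

Writing the state as a|00⟩ + b|01⟩ + c|10⟩ + d|11⟩, it is a product state iff ad − bc = 0.
Here (a, b, c, d) = (-0.4448i, 0, 0, 0.8956): ad − bc = (-0.4448i)(0.8956) − (0)(0) = -0.3984i ≠ 0, so the state is entangled.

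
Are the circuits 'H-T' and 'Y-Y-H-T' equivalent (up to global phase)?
Yes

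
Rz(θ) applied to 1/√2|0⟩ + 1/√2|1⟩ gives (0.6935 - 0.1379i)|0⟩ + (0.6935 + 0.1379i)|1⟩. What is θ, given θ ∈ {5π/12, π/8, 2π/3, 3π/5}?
π/8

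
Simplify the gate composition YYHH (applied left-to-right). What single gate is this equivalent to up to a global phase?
I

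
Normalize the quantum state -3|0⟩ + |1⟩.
-0.9487|0⟩ + 0.3162|1⟩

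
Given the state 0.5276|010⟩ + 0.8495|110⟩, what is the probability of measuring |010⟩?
0.2784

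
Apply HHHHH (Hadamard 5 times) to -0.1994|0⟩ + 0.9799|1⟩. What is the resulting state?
0.5519|0⟩ - 0.8339|1⟩

H² = I, so H^5 = H: a single Hadamard. With (a, b) = (-0.1994, 0.9799), H gives ((a + b)/√2, (a − b)/√2) = (0.5519, -0.8339).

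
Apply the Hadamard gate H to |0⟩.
1/√2|0⟩ + 1/√2|1⟩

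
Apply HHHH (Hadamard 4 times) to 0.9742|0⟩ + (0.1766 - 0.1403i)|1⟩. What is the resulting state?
0.9742|0⟩ + (0.1766 - 0.1403i)|1⟩

H² = I, so an even number of Hadamards cancels: H^4 = I and the state is unchanged.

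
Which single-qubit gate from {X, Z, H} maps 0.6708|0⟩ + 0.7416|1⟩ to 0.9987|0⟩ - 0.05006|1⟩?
H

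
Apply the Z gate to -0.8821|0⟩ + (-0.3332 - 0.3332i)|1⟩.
-0.8821|0⟩ + (0.3332 + 0.3332i)|1⟩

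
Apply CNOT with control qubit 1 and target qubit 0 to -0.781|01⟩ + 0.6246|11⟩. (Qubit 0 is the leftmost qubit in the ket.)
0.6246|01⟩ - 0.781|11⟩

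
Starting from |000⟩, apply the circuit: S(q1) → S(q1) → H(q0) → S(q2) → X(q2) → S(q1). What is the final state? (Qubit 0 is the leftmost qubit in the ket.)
1/√2|001⟩ + 1/√2|101⟩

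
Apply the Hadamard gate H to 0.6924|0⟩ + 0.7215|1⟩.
0.9998|0⟩ - 0.02058|1⟩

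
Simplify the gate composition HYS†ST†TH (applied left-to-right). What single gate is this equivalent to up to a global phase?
Y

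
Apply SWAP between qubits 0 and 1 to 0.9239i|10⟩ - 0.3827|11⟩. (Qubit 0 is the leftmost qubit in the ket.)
0.9239i|01⟩ - 0.3827|11⟩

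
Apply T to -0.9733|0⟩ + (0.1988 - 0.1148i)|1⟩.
-0.9733|0⟩ + (0.2217 + 0.0594i)|1⟩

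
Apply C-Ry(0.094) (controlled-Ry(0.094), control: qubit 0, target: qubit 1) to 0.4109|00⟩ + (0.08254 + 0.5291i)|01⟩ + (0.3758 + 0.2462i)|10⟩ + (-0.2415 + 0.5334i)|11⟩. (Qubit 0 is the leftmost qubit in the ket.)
0.4109|00⟩ + (0.08254 + 0.5291i)|01⟩ + (0.3867 + 0.2209i)|10⟩ + (-0.2236 + 0.5444i)|11⟩

C-Ry(0.094) leaves the control-|0⟩ kets |00⟩, |01⟩ unchanged and applies Ry(0.094) to qubit 1 on the control-|1⟩ pair (|10⟩, |11⟩).
Ry(0.094) = [[cos(θ/2), −sin(θ/2)], [sin(θ/2), cos(θ/2)]]; θ = 0.094, cos(θ/2) ≈ 0.998896, sin(θ/2) ≈ 0.0469827.
With a = amp(|10⟩) = (0.3758 + 0.2462i) and b = amp(|11⟩) = (-0.2415 + 0.5334i):
new amp(|10⟩) = (0.998896)·a + (-0.0469827)·b = (0.3867 + 0.2209i)
new amp(|11⟩) = (0.0469827)·a + (0.998896)·b = (-0.2236 + 0.5444i)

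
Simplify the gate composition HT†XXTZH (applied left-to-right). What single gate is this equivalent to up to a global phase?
X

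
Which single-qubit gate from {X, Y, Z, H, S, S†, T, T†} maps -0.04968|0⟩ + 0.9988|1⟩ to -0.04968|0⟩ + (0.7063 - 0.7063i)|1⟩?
T†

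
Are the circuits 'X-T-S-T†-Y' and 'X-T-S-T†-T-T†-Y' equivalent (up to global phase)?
Yes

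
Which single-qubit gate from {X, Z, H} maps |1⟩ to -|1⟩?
Z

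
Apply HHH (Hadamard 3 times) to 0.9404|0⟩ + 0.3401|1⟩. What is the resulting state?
0.9055|0⟩ + 0.4245|1⟩

H² = I, so H^3 = H: a single Hadamard. With (a, b) = (0.9404, 0.3401), H gives ((a + b)/√2, (a − b)/√2) = (0.9055, 0.4245).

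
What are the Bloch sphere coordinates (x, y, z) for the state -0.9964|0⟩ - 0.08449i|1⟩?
(0, 0.1684, 0.9857)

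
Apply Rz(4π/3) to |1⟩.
(-1/2 + 0.866i)|1⟩

Rz(4π/3) = [[e^(−iθ/2), 0], [0, e^(iθ/2)]] with e^(±iθ/2) = cos(θ/2) ± i·sin(θ/2); θ = 4π/3, cos(θ/2) ≈ -0.5, sin(θ/2) ≈ 0.866025.
With a = amp(|0⟩) = 0 and b = amp(|1⟩) = 1:
new amp(|0⟩) = (-0.5 - 0.866025i)·a = 0
new amp(|1⟩) = (-0.5 + 0.866025i)·b = (-1/2 + 0.866i)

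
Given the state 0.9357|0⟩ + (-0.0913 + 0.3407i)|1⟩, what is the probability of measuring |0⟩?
0.8755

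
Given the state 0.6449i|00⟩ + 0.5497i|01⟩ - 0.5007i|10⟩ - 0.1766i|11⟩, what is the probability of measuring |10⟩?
0.2507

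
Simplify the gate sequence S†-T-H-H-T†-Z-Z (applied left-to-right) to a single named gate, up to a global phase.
S†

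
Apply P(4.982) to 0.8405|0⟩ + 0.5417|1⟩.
0.8405|0⟩ + (0.1443 - 0.5221i)|1⟩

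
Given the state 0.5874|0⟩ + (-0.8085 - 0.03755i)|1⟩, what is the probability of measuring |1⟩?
0.6551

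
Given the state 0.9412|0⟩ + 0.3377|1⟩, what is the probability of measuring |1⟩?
0.114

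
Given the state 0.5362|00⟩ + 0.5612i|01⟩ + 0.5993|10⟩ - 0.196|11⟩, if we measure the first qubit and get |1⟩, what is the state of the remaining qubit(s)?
0.9505|0⟩ - 0.3108|1⟩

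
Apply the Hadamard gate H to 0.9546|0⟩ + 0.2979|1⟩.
0.8857|0⟩ + 0.4644|1⟩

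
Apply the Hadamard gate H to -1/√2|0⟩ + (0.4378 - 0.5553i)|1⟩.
(-0.1904 - 0.3927i)|0⟩ + (-0.8096 + 0.3927i)|1⟩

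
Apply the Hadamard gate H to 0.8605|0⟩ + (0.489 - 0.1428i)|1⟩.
(0.9542 - 0.101i)|0⟩ + (0.2627 + 0.101i)|1⟩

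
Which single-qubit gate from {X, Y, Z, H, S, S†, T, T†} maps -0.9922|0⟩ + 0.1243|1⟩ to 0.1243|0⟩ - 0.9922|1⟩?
X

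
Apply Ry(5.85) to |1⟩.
-0.2149|0⟩ - 0.9766|1⟩

Ry(5.85) = [[cos(θ/2), −sin(θ/2)], [sin(θ/2), cos(θ/2)]]; θ = 5.85, cos(θ/2) ≈ -0.976635, sin(θ/2) ≈ 0.214903.
With a = amp(|0⟩) = 0 and b = amp(|1⟩) = 1:
new amp(|0⟩) = (-0.976635)·a + (-0.214903)·b = -0.2149
new amp(|1⟩) = (0.214903)·a + (-0.976635)·b = -0.9766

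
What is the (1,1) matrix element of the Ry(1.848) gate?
0.6026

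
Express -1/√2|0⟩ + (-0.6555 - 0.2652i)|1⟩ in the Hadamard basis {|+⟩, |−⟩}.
(-0.9635 - 0.1875i)|+⟩ + (-0.03649 + 0.1875i)|−⟩

With |ψ⟩ = α|0⟩ + β|1⟩, the Hadamard-basis coefficients are ⟨+|ψ⟩ = (α + β)/√2 and ⟨−|ψ⟩ = (α − β)/√2.
Here α = -1/√2, β = (-0.6555 - 0.2652i): (α + β)/√2 = (-0.9635 - 0.1875i), (α − β)/√2 = (-0.03649 + 0.1875i).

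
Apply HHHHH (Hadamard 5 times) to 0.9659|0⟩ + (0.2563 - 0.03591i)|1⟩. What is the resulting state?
(0.8642 - 0.02539i)|0⟩ + (0.5018 + 0.02539i)|1⟩

H² = I, so H^5 = H: a single Hadamard. With (a, b) = (0.9659, (0.2563 - 0.03591i)), H gives ((a + b)/√2, (a − b)/√2) = ((0.8642 - 0.02539i), (0.5018 + 0.02539i)).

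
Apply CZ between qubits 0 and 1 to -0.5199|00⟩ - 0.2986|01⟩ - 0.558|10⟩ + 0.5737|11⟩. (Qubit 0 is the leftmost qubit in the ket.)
-0.5199|00⟩ - 0.2986|01⟩ - 0.558|10⟩ - 0.5737|11⟩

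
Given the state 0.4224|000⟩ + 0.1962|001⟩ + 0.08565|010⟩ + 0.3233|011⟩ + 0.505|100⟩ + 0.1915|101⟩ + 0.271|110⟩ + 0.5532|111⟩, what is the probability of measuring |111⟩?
0.306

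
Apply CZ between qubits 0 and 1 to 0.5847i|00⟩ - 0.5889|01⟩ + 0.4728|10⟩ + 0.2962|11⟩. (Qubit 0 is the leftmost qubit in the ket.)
0.5847i|00⟩ - 0.5889|01⟩ + 0.4728|10⟩ - 0.2962|11⟩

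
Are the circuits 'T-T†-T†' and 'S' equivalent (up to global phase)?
No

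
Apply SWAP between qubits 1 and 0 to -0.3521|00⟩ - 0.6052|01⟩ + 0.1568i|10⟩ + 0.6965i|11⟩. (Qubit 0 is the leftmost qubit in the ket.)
-0.3521|00⟩ + 0.1568i|01⟩ - 0.6052|10⟩ + 0.6965i|11⟩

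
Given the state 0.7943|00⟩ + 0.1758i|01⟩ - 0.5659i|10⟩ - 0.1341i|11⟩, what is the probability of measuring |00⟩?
0.6309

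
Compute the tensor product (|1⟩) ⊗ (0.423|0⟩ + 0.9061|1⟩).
0.423|10⟩ + 0.9061|11⟩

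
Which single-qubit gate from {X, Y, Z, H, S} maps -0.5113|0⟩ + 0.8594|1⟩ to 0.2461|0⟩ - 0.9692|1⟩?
H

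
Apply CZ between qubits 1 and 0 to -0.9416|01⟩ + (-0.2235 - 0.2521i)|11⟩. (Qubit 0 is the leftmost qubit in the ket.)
-0.9416|01⟩ + (0.2235 + 0.2521i)|11⟩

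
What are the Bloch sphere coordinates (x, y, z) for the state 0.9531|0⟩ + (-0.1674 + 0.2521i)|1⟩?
(-0.3191, 0.4806, 0.8168)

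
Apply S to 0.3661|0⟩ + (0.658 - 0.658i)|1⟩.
0.3661|0⟩ + (0.658 + 0.658i)|1⟩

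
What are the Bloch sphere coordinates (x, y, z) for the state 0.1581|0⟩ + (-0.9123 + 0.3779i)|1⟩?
(-0.2885, 0.1195, -0.9501)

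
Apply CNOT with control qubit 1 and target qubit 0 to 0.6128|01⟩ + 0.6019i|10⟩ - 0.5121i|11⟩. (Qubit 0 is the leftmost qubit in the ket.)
-0.5121i|01⟩ + 0.6019i|10⟩ + 0.6128|11⟩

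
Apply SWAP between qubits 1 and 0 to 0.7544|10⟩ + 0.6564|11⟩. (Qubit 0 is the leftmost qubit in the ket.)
0.7544|01⟩ + 0.6564|11⟩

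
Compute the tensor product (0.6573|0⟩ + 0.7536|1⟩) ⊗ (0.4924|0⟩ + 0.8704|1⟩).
0.3237|00⟩ + 0.5721|01⟩ + 0.3711|10⟩ + 0.6559|11⟩

amp(|b₁b₂…⟩) = product of the factor amplitudes for bits b₁, b₂, …; only kets whose every factor amplitude is nonzero survive.
|00⟩: (0.6573)(0.4924) = 0.3237
|01⟩: (0.6573)(0.8704) = 0.5721
|10⟩: (0.7536)(0.4924) = 0.3711
|11⟩: (0.7536)(0.8704) = 0.6559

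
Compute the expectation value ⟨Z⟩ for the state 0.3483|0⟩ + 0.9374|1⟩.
-0.7574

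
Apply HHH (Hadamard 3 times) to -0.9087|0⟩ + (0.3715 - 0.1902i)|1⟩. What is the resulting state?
(-0.3799 - 0.1345i)|0⟩ + (-0.9052 + 0.1345i)|1⟩

H² = I, so H^3 = H: a single Hadamard. With (a, b) = (-0.9087, (0.3715 - 0.1902i)), H gives ((a + b)/√2, (a − b)/√2) = ((-0.3799 - 0.1345i), (-0.9052 + 0.1345i)).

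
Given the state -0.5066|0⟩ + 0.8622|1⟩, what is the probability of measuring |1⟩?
0.7434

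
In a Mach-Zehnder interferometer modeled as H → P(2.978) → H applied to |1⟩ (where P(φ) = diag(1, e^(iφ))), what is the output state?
(0.9933 - 0.08143i)|0⟩ + (0.006676 + 0.08143i)|1⟩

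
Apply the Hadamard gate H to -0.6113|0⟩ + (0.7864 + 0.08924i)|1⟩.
(0.1238 + 0.0631i)|0⟩ + (-0.9883 - 0.0631i)|1⟩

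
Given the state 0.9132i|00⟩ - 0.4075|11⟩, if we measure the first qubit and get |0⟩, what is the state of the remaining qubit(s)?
i|0⟩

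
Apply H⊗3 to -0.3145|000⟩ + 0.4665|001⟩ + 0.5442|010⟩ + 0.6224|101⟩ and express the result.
0.4662|000⟩ - 0.3038|001⟩ + 0.08139|010⟩ - 0.6886|011⟩ + 0.02609|100⟩ + 0.1363|101⟩ - 0.3587|110⟩ - 0.2485|111⟩

H⊗3 gives amp(|y⟩) = (1/2√2) Σ_x (−1)^(x·y) amp(|x⟩), where x·y is the number of positions in which both x and y have a 1.
|000⟩: (-0.3145 + 0.4665 + 0.5442 + 0.6224)/(2√2) = 0.4662
|001⟩: (-0.3145 - 0.4665 + 0.5442 - 0.6224)/(2√2) = -0.3038
|010⟩: (-0.3145 + 0.4665 - 0.5442 + 0.6224)/(2√2) = 0.08139
|011⟩: (-0.3145 - 0.4665 - 0.5442 - 0.6224)/(2√2) = -0.6886
|100⟩: (-0.3145 + 0.4665 + 0.5442 - 0.6224)/(2√2) = 0.02609
|101⟩: (-0.3145 - 0.4665 + 0.5442 + 0.6224)/(2√2) = 0.1363
|110⟩: (-0.3145 + 0.4665 - 0.5442 - 0.6224)/(2√2) = -0.3587
|111⟩: (-0.3145 - 0.4665 - 0.5442 + 0.6224)/(2√2) = -0.2485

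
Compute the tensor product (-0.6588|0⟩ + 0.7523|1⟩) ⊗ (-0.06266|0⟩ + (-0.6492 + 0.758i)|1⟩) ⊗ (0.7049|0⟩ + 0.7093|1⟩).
0.0291|000⟩ + 0.02928|001⟩ + (0.3015 - 0.352i)|010⟩ + (0.3034 - 0.3542i)|011⟩ - 0.03323|100⟩ - 0.03344|101⟩ + (-0.3443 + 0.402i)|110⟩ + (-0.3464 + 0.4045i)|111⟩

amp(|b₁b₂…⟩) = product of the factor amplitudes for bits b₁, b₂, …; only kets whose every factor amplitude is nonzero survive.
|000⟩: (-0.6588)(-0.06266)(0.7049) = 0.0291
|001⟩: (-0.6588)(-0.06266)(0.7093) = 0.02928
|010⟩: (-0.6588)(-0.6492 + 0.758i)(0.7049) = (0.3015 - 0.352i)
|011⟩: (-0.6588)(-0.6492 + 0.758i)(0.7093) = (0.3034 - 0.3542i)
|100⟩: (0.7523)(-0.06266)(0.7049) = -0.03323
|101⟩: (0.7523)(-0.06266)(0.7093) = -0.03344
|110⟩: (0.7523)(-0.6492 + 0.758i)(0.7049) = (-0.3443 + 0.402i)
|111⟩: (0.7523)(-0.6492 + 0.758i)(0.7093) = (-0.3464 + 0.4045i)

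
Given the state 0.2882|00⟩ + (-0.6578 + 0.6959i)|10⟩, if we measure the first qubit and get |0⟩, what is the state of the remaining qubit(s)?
|0⟩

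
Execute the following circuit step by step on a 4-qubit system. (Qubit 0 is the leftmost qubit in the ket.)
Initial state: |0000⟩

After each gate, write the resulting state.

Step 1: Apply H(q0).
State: 1/√2|0000⟩ + 1/√2|1000⟩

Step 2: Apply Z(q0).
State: 1/√2|0000⟩ - 1/√2|1000⟩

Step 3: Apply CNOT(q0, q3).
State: 1/√2|0000⟩ - 1/√2|1001⟩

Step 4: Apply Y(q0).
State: (1/√2)i|0001⟩ + (1/√2)i|1000⟩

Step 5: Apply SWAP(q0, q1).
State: (1/√2)i|0001⟩ + (1/√2)i|0100⟩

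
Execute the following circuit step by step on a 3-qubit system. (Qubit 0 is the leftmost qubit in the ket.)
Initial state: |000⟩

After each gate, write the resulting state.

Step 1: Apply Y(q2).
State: i|001⟩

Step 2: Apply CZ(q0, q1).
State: i|001⟩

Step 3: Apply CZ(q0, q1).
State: i|001⟩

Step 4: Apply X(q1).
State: i|011⟩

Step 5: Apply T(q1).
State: (-1/√2 + (1/√2)i)|011⟩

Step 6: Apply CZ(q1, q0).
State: (-1/√2 + (1/√2)i)|011⟩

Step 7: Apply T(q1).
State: -|011⟩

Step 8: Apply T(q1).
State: (-1/√2 - (1/√2)i)|011⟩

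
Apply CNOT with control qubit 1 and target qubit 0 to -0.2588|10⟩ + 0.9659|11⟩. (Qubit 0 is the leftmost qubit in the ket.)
0.9659|01⟩ - 0.2588|10⟩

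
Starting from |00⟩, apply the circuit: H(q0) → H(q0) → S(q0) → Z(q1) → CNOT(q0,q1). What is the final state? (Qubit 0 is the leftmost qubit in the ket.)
|00⟩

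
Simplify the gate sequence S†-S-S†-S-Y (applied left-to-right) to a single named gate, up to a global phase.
Y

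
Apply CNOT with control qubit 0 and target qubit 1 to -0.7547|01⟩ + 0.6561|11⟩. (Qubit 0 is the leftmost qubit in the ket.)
-0.7547|01⟩ + 0.6561|10⟩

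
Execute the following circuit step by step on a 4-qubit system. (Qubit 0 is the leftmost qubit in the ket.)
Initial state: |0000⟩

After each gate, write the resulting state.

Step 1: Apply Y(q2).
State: i|0010⟩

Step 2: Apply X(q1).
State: i|0110⟩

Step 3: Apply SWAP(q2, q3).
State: i|0101⟩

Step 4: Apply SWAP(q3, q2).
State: i|0110⟩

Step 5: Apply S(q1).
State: -|0110⟩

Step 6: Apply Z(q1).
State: |0110⟩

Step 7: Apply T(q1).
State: (1/√2 + (1/√2)i)|0110⟩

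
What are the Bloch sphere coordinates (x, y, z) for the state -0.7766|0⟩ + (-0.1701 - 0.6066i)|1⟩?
(0.2642, 0.9422, 0.2062)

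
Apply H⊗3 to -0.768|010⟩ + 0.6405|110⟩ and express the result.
-0.04508|000⟩ - 0.04508|001⟩ + 0.04508|010⟩ + 0.04508|011⟩ - 0.498|100⟩ - 0.498|101⟩ + 0.498|110⟩ + 0.498|111⟩

H⊗3 gives amp(|y⟩) = (1/2√2) Σ_x (−1)^(x·y) amp(|x⟩), where x·y is the number of positions in which both x and y have a 1.
|000⟩: (-0.768 + 0.6405)/(2√2) = -0.04508
|001⟩: (-0.768 + 0.6405)/(2√2) = -0.04508
|010⟩: (0.768 - 0.6405)/(2√2) = 0.04508
|011⟩: (0.768 - 0.6405)/(2√2) = 0.04508
|100⟩: (-0.768 - 0.6405)/(2√2) = -0.498
|101⟩: (-0.768 - 0.6405)/(2√2) = -0.498
|110⟩: (0.768 + 0.6405)/(2√2) = 0.498
|111⟩: (0.768 + 0.6405)/(2√2) = 0.498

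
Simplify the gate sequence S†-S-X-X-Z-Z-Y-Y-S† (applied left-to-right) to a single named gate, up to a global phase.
S†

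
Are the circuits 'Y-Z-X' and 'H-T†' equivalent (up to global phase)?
No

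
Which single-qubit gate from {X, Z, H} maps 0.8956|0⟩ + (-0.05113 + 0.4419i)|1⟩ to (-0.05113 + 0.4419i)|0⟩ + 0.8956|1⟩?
X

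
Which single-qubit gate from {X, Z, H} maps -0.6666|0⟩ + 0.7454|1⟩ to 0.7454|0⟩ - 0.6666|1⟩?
X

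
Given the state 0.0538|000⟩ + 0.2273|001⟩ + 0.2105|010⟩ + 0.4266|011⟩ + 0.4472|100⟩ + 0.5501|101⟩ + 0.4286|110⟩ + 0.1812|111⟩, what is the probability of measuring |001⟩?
0.05167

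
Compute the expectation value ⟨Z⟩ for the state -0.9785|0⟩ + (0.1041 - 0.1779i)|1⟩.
0.915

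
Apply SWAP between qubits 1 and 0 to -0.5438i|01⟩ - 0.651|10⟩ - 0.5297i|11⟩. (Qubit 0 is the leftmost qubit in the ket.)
-0.651|01⟩ - 0.5438i|10⟩ - 0.5297i|11⟩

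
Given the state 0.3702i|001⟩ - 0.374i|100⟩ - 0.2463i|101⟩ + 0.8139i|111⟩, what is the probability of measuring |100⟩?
0.1399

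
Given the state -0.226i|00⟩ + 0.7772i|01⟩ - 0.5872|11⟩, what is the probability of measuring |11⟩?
0.3448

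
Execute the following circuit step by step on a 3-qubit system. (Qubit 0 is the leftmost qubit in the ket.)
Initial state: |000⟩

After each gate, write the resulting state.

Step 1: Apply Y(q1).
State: i|010⟩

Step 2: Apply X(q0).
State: i|110⟩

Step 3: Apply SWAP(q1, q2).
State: i|101⟩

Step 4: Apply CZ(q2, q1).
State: i|101⟩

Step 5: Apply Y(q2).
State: |100⟩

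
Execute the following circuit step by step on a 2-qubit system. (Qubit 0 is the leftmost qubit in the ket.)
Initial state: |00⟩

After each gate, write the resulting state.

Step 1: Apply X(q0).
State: |10⟩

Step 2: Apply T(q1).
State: |10⟩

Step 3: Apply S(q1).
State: |10⟩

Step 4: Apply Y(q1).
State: i|11⟩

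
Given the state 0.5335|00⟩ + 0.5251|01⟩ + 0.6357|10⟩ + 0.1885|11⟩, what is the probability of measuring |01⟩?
0.2757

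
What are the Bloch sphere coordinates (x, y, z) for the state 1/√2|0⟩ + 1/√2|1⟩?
(1, 0, 0)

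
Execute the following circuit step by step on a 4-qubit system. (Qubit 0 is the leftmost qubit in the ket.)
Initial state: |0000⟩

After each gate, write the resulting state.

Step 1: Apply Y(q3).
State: i|0001⟩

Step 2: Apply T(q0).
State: i|0001⟩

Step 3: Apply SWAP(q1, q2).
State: i|0001⟩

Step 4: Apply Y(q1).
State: -|0101⟩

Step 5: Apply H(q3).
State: -1/√2|0100⟩ + 1/√2|0101⟩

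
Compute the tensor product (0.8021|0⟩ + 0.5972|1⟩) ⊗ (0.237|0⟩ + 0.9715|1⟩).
0.1901|00⟩ + 0.7792|01⟩ + 0.1415|10⟩ + 0.5802|11⟩

amp(|b₁b₂…⟩) = product of the factor amplitudes for bits b₁, b₂, …; only kets whose every factor amplitude is nonzero survive.
|00⟩: (0.8021)(0.237) = 0.1901
|01⟩: (0.8021)(0.9715) = 0.7792
|10⟩: (0.5972)(0.237) = 0.1415
|11⟩: (0.5972)(0.9715) = 0.5802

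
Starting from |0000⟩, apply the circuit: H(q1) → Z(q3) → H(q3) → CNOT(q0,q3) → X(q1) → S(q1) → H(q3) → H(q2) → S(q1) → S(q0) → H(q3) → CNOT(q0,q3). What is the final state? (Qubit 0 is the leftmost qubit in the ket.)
1/√8|0000⟩ + 1/√8|0001⟩ + 1/√8|0010⟩ + 1/√8|0011⟩ - 1/√8|0100⟩ - 1/√8|0101⟩ - 1/√8|0110⟩ - 1/√8|0111⟩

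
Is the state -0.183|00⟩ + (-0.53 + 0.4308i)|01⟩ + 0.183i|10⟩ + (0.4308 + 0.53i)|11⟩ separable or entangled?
Separable

Writing the state as a|00⟩ + b|01⟩ + c|10⟩ + d|11⟩, it is a product state iff ad − bc = 0.
Here (a, b, c, d) = (-0.183, (-0.53 + 0.4308i), 0.183i, (0.4308 + 0.53i)): ad − bc = (-0.183)(0.4308 + 0.53i) − (-0.53 + 0.4308i)(0.183i) = 0, so the state is separable.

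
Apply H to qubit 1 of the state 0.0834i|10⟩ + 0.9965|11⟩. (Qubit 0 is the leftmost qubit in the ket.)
(0.7046 + 0.05897i)|10⟩ + (-0.7046 + 0.05897i)|11⟩

H on qubit 1 mixes each pair of kets that differ only in qubit 1: amplitudes (a, b) of (|…0…⟩, |…1…⟩) become ((a + b)/√2, (a − b)/√2). Kets absent from the input have amplitude 0.
(|10⟩, |11⟩): (a, b) = (0.0834i, 0.9965) → ((0.7046 + 0.05897i), (-0.7046 + 0.05897i))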